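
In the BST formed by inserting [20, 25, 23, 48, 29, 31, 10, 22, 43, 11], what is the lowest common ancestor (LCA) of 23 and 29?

Tree insertion order: [20, 25, 23, 48, 29, 31, 10, 22, 43, 11]
Tree (level-order array): [20, 10, 25, None, 11, 23, 48, None, None, 22, None, 29, None, None, None, None, 31, None, 43]
In a BST, the LCA of p=23, q=29 is the first node v on the
root-to-leaf path with p <= v <= q (go left if both < v, right if both > v).
Walk from root:
  at 20: both 23 and 29 > 20, go right
  at 25: 23 <= 25 <= 29, this is the LCA
LCA = 25


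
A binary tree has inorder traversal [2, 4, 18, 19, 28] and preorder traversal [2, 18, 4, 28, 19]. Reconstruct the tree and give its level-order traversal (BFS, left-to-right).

Inorder:  [2, 4, 18, 19, 28]
Preorder: [2, 18, 4, 28, 19]
Algorithm: preorder visits root first, so consume preorder in order;
for each root, split the current inorder slice at that value into
left-subtree inorder and right-subtree inorder, then recurse.
Recursive splits:
  root=2; inorder splits into left=[], right=[4, 18, 19, 28]
  root=18; inorder splits into left=[4], right=[19, 28]
  root=4; inorder splits into left=[], right=[]
  root=28; inorder splits into left=[19], right=[]
  root=19; inorder splits into left=[], right=[]
Reconstructed level-order: [2, 18, 4, 28, 19]


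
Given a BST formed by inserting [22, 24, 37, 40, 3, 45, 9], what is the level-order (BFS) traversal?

Tree insertion order: [22, 24, 37, 40, 3, 45, 9]
Tree (level-order array): [22, 3, 24, None, 9, None, 37, None, None, None, 40, None, 45]
BFS from the root, enqueuing left then right child of each popped node:
  queue [22] -> pop 22, enqueue [3, 24], visited so far: [22]
  queue [3, 24] -> pop 3, enqueue [9], visited so far: [22, 3]
  queue [24, 9] -> pop 24, enqueue [37], visited so far: [22, 3, 24]
  queue [9, 37] -> pop 9, enqueue [none], visited so far: [22, 3, 24, 9]
  queue [37] -> pop 37, enqueue [40], visited so far: [22, 3, 24, 9, 37]
  queue [40] -> pop 40, enqueue [45], visited so far: [22, 3, 24, 9, 37, 40]
  queue [45] -> pop 45, enqueue [none], visited so far: [22, 3, 24, 9, 37, 40, 45]
Result: [22, 3, 24, 9, 37, 40, 45]


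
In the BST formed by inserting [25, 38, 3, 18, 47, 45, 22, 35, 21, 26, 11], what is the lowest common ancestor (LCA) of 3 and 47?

Tree insertion order: [25, 38, 3, 18, 47, 45, 22, 35, 21, 26, 11]
Tree (level-order array): [25, 3, 38, None, 18, 35, 47, 11, 22, 26, None, 45, None, None, None, 21]
In a BST, the LCA of p=3, q=47 is the first node v on the
root-to-leaf path with p <= v <= q (go left if both < v, right if both > v).
Walk from root:
  at 25: 3 <= 25 <= 47, this is the LCA
LCA = 25


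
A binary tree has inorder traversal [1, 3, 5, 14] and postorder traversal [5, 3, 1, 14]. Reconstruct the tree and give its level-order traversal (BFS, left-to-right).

Inorder:   [1, 3, 5, 14]
Postorder: [5, 3, 1, 14]
Algorithm: postorder visits root last, so walk postorder right-to-left;
each value is the root of the current inorder slice — split it at that
value, recurse on the right subtree first, then the left.
Recursive splits:
  root=14; inorder splits into left=[1, 3, 5], right=[]
  root=1; inorder splits into left=[], right=[3, 5]
  root=3; inorder splits into left=[], right=[5]
  root=5; inorder splits into left=[], right=[]
Reconstructed level-order: [14, 1, 3, 5]


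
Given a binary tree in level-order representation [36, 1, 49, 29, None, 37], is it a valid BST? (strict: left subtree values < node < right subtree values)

Level-order array: [36, 1, 49, 29, None, 37]
Validate using subtree bounds (lo, hi): at each node, require lo < value < hi,
then recurse left with hi=value and right with lo=value.
Preorder trace (stopping at first violation):
  at node 36 with bounds (-inf, +inf): OK
  at node 1 with bounds (-inf, 36): OK
  at node 29 with bounds (-inf, 1): VIOLATION
Node 29 violates its bound: not (-inf < 29 < 1).
Result: Not a valid BST


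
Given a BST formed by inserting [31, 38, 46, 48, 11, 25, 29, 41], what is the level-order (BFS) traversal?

Tree insertion order: [31, 38, 46, 48, 11, 25, 29, 41]
Tree (level-order array): [31, 11, 38, None, 25, None, 46, None, 29, 41, 48]
BFS from the root, enqueuing left then right child of each popped node:
  queue [31] -> pop 31, enqueue [11, 38], visited so far: [31]
  queue [11, 38] -> pop 11, enqueue [25], visited so far: [31, 11]
  queue [38, 25] -> pop 38, enqueue [46], visited so far: [31, 11, 38]
  queue [25, 46] -> pop 25, enqueue [29], visited so far: [31, 11, 38, 25]
  queue [46, 29] -> pop 46, enqueue [41, 48], visited so far: [31, 11, 38, 25, 46]
  queue [29, 41, 48] -> pop 29, enqueue [none], visited so far: [31, 11, 38, 25, 46, 29]
  queue [41, 48] -> pop 41, enqueue [none], visited so far: [31, 11, 38, 25, 46, 29, 41]
  queue [48] -> pop 48, enqueue [none], visited so far: [31, 11, 38, 25, 46, 29, 41, 48]
Result: [31, 11, 38, 25, 46, 29, 41, 48]


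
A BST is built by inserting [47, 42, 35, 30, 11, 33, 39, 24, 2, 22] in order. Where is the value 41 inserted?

Starting tree (level order): [47, 42, None, 35, None, 30, 39, 11, 33, None, None, 2, 24, None, None, None, None, 22]
Insertion path: 47 -> 42 -> 35 -> 39
Result: insert 41 as right child of 39
Final tree (level order): [47, 42, None, 35, None, 30, 39, 11, 33, None, 41, 2, 24, None, None, None, None, None, None, 22]


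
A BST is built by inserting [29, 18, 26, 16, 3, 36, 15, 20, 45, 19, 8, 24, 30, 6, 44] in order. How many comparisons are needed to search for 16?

Search path for 16: 29 -> 18 -> 16
Found: True
Comparisons: 3


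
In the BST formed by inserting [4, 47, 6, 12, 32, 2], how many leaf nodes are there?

Tree built from: [4, 47, 6, 12, 32, 2]
Tree (level-order array): [4, 2, 47, None, None, 6, None, None, 12, None, 32]
Rule: A leaf has 0 children.
Per-node child counts:
  node 4: 2 child(ren)
  node 2: 0 child(ren)
  node 47: 1 child(ren)
  node 6: 1 child(ren)
  node 12: 1 child(ren)
  node 32: 0 child(ren)
Matching nodes: [2, 32]
Count of leaf nodes: 2


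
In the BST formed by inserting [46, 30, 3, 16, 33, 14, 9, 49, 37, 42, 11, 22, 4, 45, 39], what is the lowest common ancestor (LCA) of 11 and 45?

Tree insertion order: [46, 30, 3, 16, 33, 14, 9, 49, 37, 42, 11, 22, 4, 45, 39]
Tree (level-order array): [46, 30, 49, 3, 33, None, None, None, 16, None, 37, 14, 22, None, 42, 9, None, None, None, 39, 45, 4, 11]
In a BST, the LCA of p=11, q=45 is the first node v on the
root-to-leaf path with p <= v <= q (go left if both < v, right if both > v).
Walk from root:
  at 46: both 11 and 45 < 46, go left
  at 30: 11 <= 30 <= 45, this is the LCA
LCA = 30


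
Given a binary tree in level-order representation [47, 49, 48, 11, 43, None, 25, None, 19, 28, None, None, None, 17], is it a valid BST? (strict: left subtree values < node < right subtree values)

Level-order array: [47, 49, 48, 11, 43, None, 25, None, 19, 28, None, None, None, 17]
Validate using subtree bounds (lo, hi): at each node, require lo < value < hi,
then recurse left with hi=value and right with lo=value.
Preorder trace (stopping at first violation):
  at node 47 with bounds (-inf, +inf): OK
  at node 49 with bounds (-inf, 47): VIOLATION
Node 49 violates its bound: not (-inf < 49 < 47).
Result: Not a valid BST


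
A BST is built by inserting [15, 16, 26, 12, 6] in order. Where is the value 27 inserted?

Starting tree (level order): [15, 12, 16, 6, None, None, 26]
Insertion path: 15 -> 16 -> 26
Result: insert 27 as right child of 26
Final tree (level order): [15, 12, 16, 6, None, None, 26, None, None, None, 27]


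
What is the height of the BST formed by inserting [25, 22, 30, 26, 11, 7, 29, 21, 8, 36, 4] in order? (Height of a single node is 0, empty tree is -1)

Insertion order: [25, 22, 30, 26, 11, 7, 29, 21, 8, 36, 4]
Tree (level-order array): [25, 22, 30, 11, None, 26, 36, 7, 21, None, 29, None, None, 4, 8]
Compute height bottom-up (empty subtree = -1):
  height(4) = 1 + max(-1, -1) = 0
  height(8) = 1 + max(-1, -1) = 0
  height(7) = 1 + max(0, 0) = 1
  height(21) = 1 + max(-1, -1) = 0
  height(11) = 1 + max(1, 0) = 2
  height(22) = 1 + max(2, -1) = 3
  height(29) = 1 + max(-1, -1) = 0
  height(26) = 1 + max(-1, 0) = 1
  height(36) = 1 + max(-1, -1) = 0
  height(30) = 1 + max(1, 0) = 2
  height(25) = 1 + max(3, 2) = 4
Height = 4


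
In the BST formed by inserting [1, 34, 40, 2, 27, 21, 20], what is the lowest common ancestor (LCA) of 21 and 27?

Tree insertion order: [1, 34, 40, 2, 27, 21, 20]
Tree (level-order array): [1, None, 34, 2, 40, None, 27, None, None, 21, None, 20]
In a BST, the LCA of p=21, q=27 is the first node v on the
root-to-leaf path with p <= v <= q (go left if both < v, right if both > v).
Walk from root:
  at 1: both 21 and 27 > 1, go right
  at 34: both 21 and 27 < 34, go left
  at 2: both 21 and 27 > 2, go right
  at 27: 21 <= 27 <= 27, this is the LCA
LCA = 27


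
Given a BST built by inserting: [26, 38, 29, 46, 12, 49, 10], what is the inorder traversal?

Tree insertion order: [26, 38, 29, 46, 12, 49, 10]
Tree (level-order array): [26, 12, 38, 10, None, 29, 46, None, None, None, None, None, 49]
Inorder traversal: [10, 12, 26, 29, 38, 46, 49]


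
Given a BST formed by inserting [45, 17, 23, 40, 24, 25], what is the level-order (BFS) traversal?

Tree insertion order: [45, 17, 23, 40, 24, 25]
Tree (level-order array): [45, 17, None, None, 23, None, 40, 24, None, None, 25]
BFS from the root, enqueuing left then right child of each popped node:
  queue [45] -> pop 45, enqueue [17], visited so far: [45]
  queue [17] -> pop 17, enqueue [23], visited so far: [45, 17]
  queue [23] -> pop 23, enqueue [40], visited so far: [45, 17, 23]
  queue [40] -> pop 40, enqueue [24], visited so far: [45, 17, 23, 40]
  queue [24] -> pop 24, enqueue [25], visited so far: [45, 17, 23, 40, 24]
  queue [25] -> pop 25, enqueue [none], visited so far: [45, 17, 23, 40, 24, 25]
Result: [45, 17, 23, 40, 24, 25]


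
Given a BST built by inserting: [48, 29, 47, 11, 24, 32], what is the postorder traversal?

Tree insertion order: [48, 29, 47, 11, 24, 32]
Tree (level-order array): [48, 29, None, 11, 47, None, 24, 32]
Postorder traversal: [24, 11, 32, 47, 29, 48]


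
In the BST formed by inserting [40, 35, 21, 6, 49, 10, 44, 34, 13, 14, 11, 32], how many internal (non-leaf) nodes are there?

Tree built from: [40, 35, 21, 6, 49, 10, 44, 34, 13, 14, 11, 32]
Tree (level-order array): [40, 35, 49, 21, None, 44, None, 6, 34, None, None, None, 10, 32, None, None, 13, None, None, 11, 14]
Rule: An internal node has at least one child.
Per-node child counts:
  node 40: 2 child(ren)
  node 35: 1 child(ren)
  node 21: 2 child(ren)
  node 6: 1 child(ren)
  node 10: 1 child(ren)
  node 13: 2 child(ren)
  node 11: 0 child(ren)
  node 14: 0 child(ren)
  node 34: 1 child(ren)
  node 32: 0 child(ren)
  node 49: 1 child(ren)
  node 44: 0 child(ren)
Matching nodes: [40, 35, 21, 6, 10, 13, 34, 49]
Count of internal (non-leaf) nodes: 8


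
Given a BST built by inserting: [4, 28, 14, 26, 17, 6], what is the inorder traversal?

Tree insertion order: [4, 28, 14, 26, 17, 6]
Tree (level-order array): [4, None, 28, 14, None, 6, 26, None, None, 17]
Inorder traversal: [4, 6, 14, 17, 26, 28]


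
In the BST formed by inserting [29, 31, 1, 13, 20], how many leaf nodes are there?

Tree built from: [29, 31, 1, 13, 20]
Tree (level-order array): [29, 1, 31, None, 13, None, None, None, 20]
Rule: A leaf has 0 children.
Per-node child counts:
  node 29: 2 child(ren)
  node 1: 1 child(ren)
  node 13: 1 child(ren)
  node 20: 0 child(ren)
  node 31: 0 child(ren)
Matching nodes: [20, 31]
Count of leaf nodes: 2


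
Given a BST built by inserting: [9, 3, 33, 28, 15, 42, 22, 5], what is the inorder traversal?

Tree insertion order: [9, 3, 33, 28, 15, 42, 22, 5]
Tree (level-order array): [9, 3, 33, None, 5, 28, 42, None, None, 15, None, None, None, None, 22]
Inorder traversal: [3, 5, 9, 15, 22, 28, 33, 42]


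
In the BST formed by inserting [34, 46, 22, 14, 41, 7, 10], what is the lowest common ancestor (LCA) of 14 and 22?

Tree insertion order: [34, 46, 22, 14, 41, 7, 10]
Tree (level-order array): [34, 22, 46, 14, None, 41, None, 7, None, None, None, None, 10]
In a BST, the LCA of p=14, q=22 is the first node v on the
root-to-leaf path with p <= v <= q (go left if both < v, right if both > v).
Walk from root:
  at 34: both 14 and 22 < 34, go left
  at 22: 14 <= 22 <= 22, this is the LCA
LCA = 22


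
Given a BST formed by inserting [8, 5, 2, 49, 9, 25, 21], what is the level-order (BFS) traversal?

Tree insertion order: [8, 5, 2, 49, 9, 25, 21]
Tree (level-order array): [8, 5, 49, 2, None, 9, None, None, None, None, 25, 21]
BFS from the root, enqueuing left then right child of each popped node:
  queue [8] -> pop 8, enqueue [5, 49], visited so far: [8]
  queue [5, 49] -> pop 5, enqueue [2], visited so far: [8, 5]
  queue [49, 2] -> pop 49, enqueue [9], visited so far: [8, 5, 49]
  queue [2, 9] -> pop 2, enqueue [none], visited so far: [8, 5, 49, 2]
  queue [9] -> pop 9, enqueue [25], visited so far: [8, 5, 49, 2, 9]
  queue [25] -> pop 25, enqueue [21], visited so far: [8, 5, 49, 2, 9, 25]
  queue [21] -> pop 21, enqueue [none], visited so far: [8, 5, 49, 2, 9, 25, 21]
Result: [8, 5, 49, 2, 9, 25, 21]


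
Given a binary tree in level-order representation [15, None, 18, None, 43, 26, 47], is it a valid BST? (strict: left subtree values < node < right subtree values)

Level-order array: [15, None, 18, None, 43, 26, 47]
Validate using subtree bounds (lo, hi): at each node, require lo < value < hi,
then recurse left with hi=value and right with lo=value.
Preorder trace (stopping at first violation):
  at node 15 with bounds (-inf, +inf): OK
  at node 18 with bounds (15, +inf): OK
  at node 43 with bounds (18, +inf): OK
  at node 26 with bounds (18, 43): OK
  at node 47 with bounds (43, +inf): OK
No violation found at any node.
Result: Valid BST


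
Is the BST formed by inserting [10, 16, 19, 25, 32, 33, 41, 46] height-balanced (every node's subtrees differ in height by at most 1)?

Tree (level-order array): [10, None, 16, None, 19, None, 25, None, 32, None, 33, None, 41, None, 46]
Definition: a tree is height-balanced if, at every node, |h(left) - h(right)| <= 1 (empty subtree has height -1).
Bottom-up per-node check:
  node 46: h_left=-1, h_right=-1, diff=0 [OK], height=0
  node 41: h_left=-1, h_right=0, diff=1 [OK], height=1
  node 33: h_left=-1, h_right=1, diff=2 [FAIL (|-1-1|=2 > 1)], height=2
  node 32: h_left=-1, h_right=2, diff=3 [FAIL (|-1-2|=3 > 1)], height=3
  node 25: h_left=-1, h_right=3, diff=4 [FAIL (|-1-3|=4 > 1)], height=4
  node 19: h_left=-1, h_right=4, diff=5 [FAIL (|-1-4|=5 > 1)], height=5
  node 16: h_left=-1, h_right=5, diff=6 [FAIL (|-1-5|=6 > 1)], height=6
  node 10: h_left=-1, h_right=6, diff=7 [FAIL (|-1-6|=7 > 1)], height=7
Node 33 violates the condition: |-1 - 1| = 2 > 1.
Result: Not balanced


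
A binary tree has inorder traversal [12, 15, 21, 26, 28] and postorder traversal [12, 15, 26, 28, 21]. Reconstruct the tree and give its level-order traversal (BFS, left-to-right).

Inorder:   [12, 15, 21, 26, 28]
Postorder: [12, 15, 26, 28, 21]
Algorithm: postorder visits root last, so walk postorder right-to-left;
each value is the root of the current inorder slice — split it at that
value, recurse on the right subtree first, then the left.
Recursive splits:
  root=21; inorder splits into left=[12, 15], right=[26, 28]
  root=28; inorder splits into left=[26], right=[]
  root=26; inorder splits into left=[], right=[]
  root=15; inorder splits into left=[12], right=[]
  root=12; inorder splits into left=[], right=[]
Reconstructed level-order: [21, 15, 28, 12, 26]


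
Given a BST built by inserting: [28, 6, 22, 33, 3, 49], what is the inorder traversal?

Tree insertion order: [28, 6, 22, 33, 3, 49]
Tree (level-order array): [28, 6, 33, 3, 22, None, 49]
Inorder traversal: [3, 6, 22, 28, 33, 49]


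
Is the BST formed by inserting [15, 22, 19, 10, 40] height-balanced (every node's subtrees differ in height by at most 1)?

Tree (level-order array): [15, 10, 22, None, None, 19, 40]
Definition: a tree is height-balanced if, at every node, |h(left) - h(right)| <= 1 (empty subtree has height -1).
Bottom-up per-node check:
  node 10: h_left=-1, h_right=-1, diff=0 [OK], height=0
  node 19: h_left=-1, h_right=-1, diff=0 [OK], height=0
  node 40: h_left=-1, h_right=-1, diff=0 [OK], height=0
  node 22: h_left=0, h_right=0, diff=0 [OK], height=1
  node 15: h_left=0, h_right=1, diff=1 [OK], height=2
All nodes satisfy the balance condition.
Result: Balanced


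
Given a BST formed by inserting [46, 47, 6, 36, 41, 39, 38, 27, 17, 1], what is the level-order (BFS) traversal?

Tree insertion order: [46, 47, 6, 36, 41, 39, 38, 27, 17, 1]
Tree (level-order array): [46, 6, 47, 1, 36, None, None, None, None, 27, 41, 17, None, 39, None, None, None, 38]
BFS from the root, enqueuing left then right child of each popped node:
  queue [46] -> pop 46, enqueue [6, 47], visited so far: [46]
  queue [6, 47] -> pop 6, enqueue [1, 36], visited so far: [46, 6]
  queue [47, 1, 36] -> pop 47, enqueue [none], visited so far: [46, 6, 47]
  queue [1, 36] -> pop 1, enqueue [none], visited so far: [46, 6, 47, 1]
  queue [36] -> pop 36, enqueue [27, 41], visited so far: [46, 6, 47, 1, 36]
  queue [27, 41] -> pop 27, enqueue [17], visited so far: [46, 6, 47, 1, 36, 27]
  queue [41, 17] -> pop 41, enqueue [39], visited so far: [46, 6, 47, 1, 36, 27, 41]
  queue [17, 39] -> pop 17, enqueue [none], visited so far: [46, 6, 47, 1, 36, 27, 41, 17]
  queue [39] -> pop 39, enqueue [38], visited so far: [46, 6, 47, 1, 36, 27, 41, 17, 39]
  queue [38] -> pop 38, enqueue [none], visited so far: [46, 6, 47, 1, 36, 27, 41, 17, 39, 38]
Result: [46, 6, 47, 1, 36, 27, 41, 17, 39, 38]


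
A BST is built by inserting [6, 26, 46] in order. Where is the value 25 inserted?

Starting tree (level order): [6, None, 26, None, 46]
Insertion path: 6 -> 26
Result: insert 25 as left child of 26
Final tree (level order): [6, None, 26, 25, 46]


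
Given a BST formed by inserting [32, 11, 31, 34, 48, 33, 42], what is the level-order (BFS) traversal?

Tree insertion order: [32, 11, 31, 34, 48, 33, 42]
Tree (level-order array): [32, 11, 34, None, 31, 33, 48, None, None, None, None, 42]
BFS from the root, enqueuing left then right child of each popped node:
  queue [32] -> pop 32, enqueue [11, 34], visited so far: [32]
  queue [11, 34] -> pop 11, enqueue [31], visited so far: [32, 11]
  queue [34, 31] -> pop 34, enqueue [33, 48], visited so far: [32, 11, 34]
  queue [31, 33, 48] -> pop 31, enqueue [none], visited so far: [32, 11, 34, 31]
  queue [33, 48] -> pop 33, enqueue [none], visited so far: [32, 11, 34, 31, 33]
  queue [48] -> pop 48, enqueue [42], visited so far: [32, 11, 34, 31, 33, 48]
  queue [42] -> pop 42, enqueue [none], visited so far: [32, 11, 34, 31, 33, 48, 42]
Result: [32, 11, 34, 31, 33, 48, 42]


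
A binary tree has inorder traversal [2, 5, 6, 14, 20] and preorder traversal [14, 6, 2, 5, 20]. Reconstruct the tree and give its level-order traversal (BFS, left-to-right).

Inorder:  [2, 5, 6, 14, 20]
Preorder: [14, 6, 2, 5, 20]
Algorithm: preorder visits root first, so consume preorder in order;
for each root, split the current inorder slice at that value into
left-subtree inorder and right-subtree inorder, then recurse.
Recursive splits:
  root=14; inorder splits into left=[2, 5, 6], right=[20]
  root=6; inorder splits into left=[2, 5], right=[]
  root=2; inorder splits into left=[], right=[5]
  root=5; inorder splits into left=[], right=[]
  root=20; inorder splits into left=[], right=[]
Reconstructed level-order: [14, 6, 20, 2, 5]


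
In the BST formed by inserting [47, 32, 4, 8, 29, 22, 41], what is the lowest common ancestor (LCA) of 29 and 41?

Tree insertion order: [47, 32, 4, 8, 29, 22, 41]
Tree (level-order array): [47, 32, None, 4, 41, None, 8, None, None, None, 29, 22]
In a BST, the LCA of p=29, q=41 is the first node v on the
root-to-leaf path with p <= v <= q (go left if both < v, right if both > v).
Walk from root:
  at 47: both 29 and 41 < 47, go left
  at 32: 29 <= 32 <= 41, this is the LCA
LCA = 32


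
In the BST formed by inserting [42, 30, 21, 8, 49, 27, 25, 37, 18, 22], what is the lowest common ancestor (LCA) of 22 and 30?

Tree insertion order: [42, 30, 21, 8, 49, 27, 25, 37, 18, 22]
Tree (level-order array): [42, 30, 49, 21, 37, None, None, 8, 27, None, None, None, 18, 25, None, None, None, 22]
In a BST, the LCA of p=22, q=30 is the first node v on the
root-to-leaf path with p <= v <= q (go left if both < v, right if both > v).
Walk from root:
  at 42: both 22 and 30 < 42, go left
  at 30: 22 <= 30 <= 30, this is the LCA
LCA = 30


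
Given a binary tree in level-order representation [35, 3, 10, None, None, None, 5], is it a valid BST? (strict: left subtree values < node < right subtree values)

Level-order array: [35, 3, 10, None, None, None, 5]
Validate using subtree bounds (lo, hi): at each node, require lo < value < hi,
then recurse left with hi=value and right with lo=value.
Preorder trace (stopping at first violation):
  at node 35 with bounds (-inf, +inf): OK
  at node 3 with bounds (-inf, 35): OK
  at node 10 with bounds (35, +inf): VIOLATION
Node 10 violates its bound: not (35 < 10 < +inf).
Result: Not a valid BST


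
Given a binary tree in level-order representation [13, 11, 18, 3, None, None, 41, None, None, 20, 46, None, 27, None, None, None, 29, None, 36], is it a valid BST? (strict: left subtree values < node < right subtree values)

Level-order array: [13, 11, 18, 3, None, None, 41, None, None, 20, 46, None, 27, None, None, None, 29, None, 36]
Validate using subtree bounds (lo, hi): at each node, require lo < value < hi,
then recurse left with hi=value and right with lo=value.
Preorder trace (stopping at first violation):
  at node 13 with bounds (-inf, +inf): OK
  at node 11 with bounds (-inf, 13): OK
  at node 3 with bounds (-inf, 11): OK
  at node 18 with bounds (13, +inf): OK
  at node 41 with bounds (18, +inf): OK
  at node 20 with bounds (18, 41): OK
  at node 27 with bounds (20, 41): OK
  at node 29 with bounds (27, 41): OK
  at node 36 with bounds (29, 41): OK
  at node 46 with bounds (41, +inf): OK
No violation found at any node.
Result: Valid BST


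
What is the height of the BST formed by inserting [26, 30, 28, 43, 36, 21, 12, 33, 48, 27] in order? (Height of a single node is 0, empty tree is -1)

Insertion order: [26, 30, 28, 43, 36, 21, 12, 33, 48, 27]
Tree (level-order array): [26, 21, 30, 12, None, 28, 43, None, None, 27, None, 36, 48, None, None, 33]
Compute height bottom-up (empty subtree = -1):
  height(12) = 1 + max(-1, -1) = 0
  height(21) = 1 + max(0, -1) = 1
  height(27) = 1 + max(-1, -1) = 0
  height(28) = 1 + max(0, -1) = 1
  height(33) = 1 + max(-1, -1) = 0
  height(36) = 1 + max(0, -1) = 1
  height(48) = 1 + max(-1, -1) = 0
  height(43) = 1 + max(1, 0) = 2
  height(30) = 1 + max(1, 2) = 3
  height(26) = 1 + max(1, 3) = 4
Height = 4


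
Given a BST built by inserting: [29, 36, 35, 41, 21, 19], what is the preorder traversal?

Tree insertion order: [29, 36, 35, 41, 21, 19]
Tree (level-order array): [29, 21, 36, 19, None, 35, 41]
Preorder traversal: [29, 21, 19, 36, 35, 41]


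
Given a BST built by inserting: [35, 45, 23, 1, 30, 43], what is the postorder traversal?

Tree insertion order: [35, 45, 23, 1, 30, 43]
Tree (level-order array): [35, 23, 45, 1, 30, 43]
Postorder traversal: [1, 30, 23, 43, 45, 35]


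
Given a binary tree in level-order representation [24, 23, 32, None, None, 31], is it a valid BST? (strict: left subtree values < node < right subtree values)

Level-order array: [24, 23, 32, None, None, 31]
Validate using subtree bounds (lo, hi): at each node, require lo < value < hi,
then recurse left with hi=value and right with lo=value.
Preorder trace (stopping at first violation):
  at node 24 with bounds (-inf, +inf): OK
  at node 23 with bounds (-inf, 24): OK
  at node 32 with bounds (24, +inf): OK
  at node 31 with bounds (24, 32): OK
No violation found at any node.
Result: Valid BST


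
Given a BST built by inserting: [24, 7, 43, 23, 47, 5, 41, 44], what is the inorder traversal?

Tree insertion order: [24, 7, 43, 23, 47, 5, 41, 44]
Tree (level-order array): [24, 7, 43, 5, 23, 41, 47, None, None, None, None, None, None, 44]
Inorder traversal: [5, 7, 23, 24, 41, 43, 44, 47]


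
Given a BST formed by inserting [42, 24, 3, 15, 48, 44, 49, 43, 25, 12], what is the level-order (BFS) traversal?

Tree insertion order: [42, 24, 3, 15, 48, 44, 49, 43, 25, 12]
Tree (level-order array): [42, 24, 48, 3, 25, 44, 49, None, 15, None, None, 43, None, None, None, 12]
BFS from the root, enqueuing left then right child of each popped node:
  queue [42] -> pop 42, enqueue [24, 48], visited so far: [42]
  queue [24, 48] -> pop 24, enqueue [3, 25], visited so far: [42, 24]
  queue [48, 3, 25] -> pop 48, enqueue [44, 49], visited so far: [42, 24, 48]
  queue [3, 25, 44, 49] -> pop 3, enqueue [15], visited so far: [42, 24, 48, 3]
  queue [25, 44, 49, 15] -> pop 25, enqueue [none], visited so far: [42, 24, 48, 3, 25]
  queue [44, 49, 15] -> pop 44, enqueue [43], visited so far: [42, 24, 48, 3, 25, 44]
  queue [49, 15, 43] -> pop 49, enqueue [none], visited so far: [42, 24, 48, 3, 25, 44, 49]
  queue [15, 43] -> pop 15, enqueue [12], visited so far: [42, 24, 48, 3, 25, 44, 49, 15]
  queue [43, 12] -> pop 43, enqueue [none], visited so far: [42, 24, 48, 3, 25, 44, 49, 15, 43]
  queue [12] -> pop 12, enqueue [none], visited so far: [42, 24, 48, 3, 25, 44, 49, 15, 43, 12]
Result: [42, 24, 48, 3, 25, 44, 49, 15, 43, 12]


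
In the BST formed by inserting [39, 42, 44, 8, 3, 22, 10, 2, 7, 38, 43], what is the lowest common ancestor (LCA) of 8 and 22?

Tree insertion order: [39, 42, 44, 8, 3, 22, 10, 2, 7, 38, 43]
Tree (level-order array): [39, 8, 42, 3, 22, None, 44, 2, 7, 10, 38, 43]
In a BST, the LCA of p=8, q=22 is the first node v on the
root-to-leaf path with p <= v <= q (go left if both < v, right if both > v).
Walk from root:
  at 39: both 8 and 22 < 39, go left
  at 8: 8 <= 8 <= 22, this is the LCA
LCA = 8


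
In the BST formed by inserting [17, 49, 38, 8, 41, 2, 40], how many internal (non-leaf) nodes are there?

Tree built from: [17, 49, 38, 8, 41, 2, 40]
Tree (level-order array): [17, 8, 49, 2, None, 38, None, None, None, None, 41, 40]
Rule: An internal node has at least one child.
Per-node child counts:
  node 17: 2 child(ren)
  node 8: 1 child(ren)
  node 2: 0 child(ren)
  node 49: 1 child(ren)
  node 38: 1 child(ren)
  node 41: 1 child(ren)
  node 40: 0 child(ren)
Matching nodes: [17, 8, 49, 38, 41]
Count of internal (non-leaf) nodes: 5


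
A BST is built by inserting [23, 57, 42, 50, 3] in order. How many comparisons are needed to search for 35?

Search path for 35: 23 -> 57 -> 42
Found: False
Comparisons: 3


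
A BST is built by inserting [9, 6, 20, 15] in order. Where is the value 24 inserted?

Starting tree (level order): [9, 6, 20, None, None, 15]
Insertion path: 9 -> 20
Result: insert 24 as right child of 20
Final tree (level order): [9, 6, 20, None, None, 15, 24]


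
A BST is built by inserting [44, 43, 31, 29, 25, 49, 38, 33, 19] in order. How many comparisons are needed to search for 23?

Search path for 23: 44 -> 43 -> 31 -> 29 -> 25 -> 19
Found: False
Comparisons: 6


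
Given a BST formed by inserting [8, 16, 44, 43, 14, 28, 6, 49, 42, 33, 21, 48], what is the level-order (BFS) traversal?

Tree insertion order: [8, 16, 44, 43, 14, 28, 6, 49, 42, 33, 21, 48]
Tree (level-order array): [8, 6, 16, None, None, 14, 44, None, None, 43, 49, 28, None, 48, None, 21, 42, None, None, None, None, 33]
BFS from the root, enqueuing left then right child of each popped node:
  queue [8] -> pop 8, enqueue [6, 16], visited so far: [8]
  queue [6, 16] -> pop 6, enqueue [none], visited so far: [8, 6]
  queue [16] -> pop 16, enqueue [14, 44], visited so far: [8, 6, 16]
  queue [14, 44] -> pop 14, enqueue [none], visited so far: [8, 6, 16, 14]
  queue [44] -> pop 44, enqueue [43, 49], visited so far: [8, 6, 16, 14, 44]
  queue [43, 49] -> pop 43, enqueue [28], visited so far: [8, 6, 16, 14, 44, 43]
  queue [49, 28] -> pop 49, enqueue [48], visited so far: [8, 6, 16, 14, 44, 43, 49]
  queue [28, 48] -> pop 28, enqueue [21, 42], visited so far: [8, 6, 16, 14, 44, 43, 49, 28]
  queue [48, 21, 42] -> pop 48, enqueue [none], visited so far: [8, 6, 16, 14, 44, 43, 49, 28, 48]
  queue [21, 42] -> pop 21, enqueue [none], visited so far: [8, 6, 16, 14, 44, 43, 49, 28, 48, 21]
  queue [42] -> pop 42, enqueue [33], visited so far: [8, 6, 16, 14, 44, 43, 49, 28, 48, 21, 42]
  queue [33] -> pop 33, enqueue [none], visited so far: [8, 6, 16, 14, 44, 43, 49, 28, 48, 21, 42, 33]
Result: [8, 6, 16, 14, 44, 43, 49, 28, 48, 21, 42, 33]


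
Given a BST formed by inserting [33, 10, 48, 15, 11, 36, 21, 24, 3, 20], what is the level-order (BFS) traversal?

Tree insertion order: [33, 10, 48, 15, 11, 36, 21, 24, 3, 20]
Tree (level-order array): [33, 10, 48, 3, 15, 36, None, None, None, 11, 21, None, None, None, None, 20, 24]
BFS from the root, enqueuing left then right child of each popped node:
  queue [33] -> pop 33, enqueue [10, 48], visited so far: [33]
  queue [10, 48] -> pop 10, enqueue [3, 15], visited so far: [33, 10]
  queue [48, 3, 15] -> pop 48, enqueue [36], visited so far: [33, 10, 48]
  queue [3, 15, 36] -> pop 3, enqueue [none], visited so far: [33, 10, 48, 3]
  queue [15, 36] -> pop 15, enqueue [11, 21], visited so far: [33, 10, 48, 3, 15]
  queue [36, 11, 21] -> pop 36, enqueue [none], visited so far: [33, 10, 48, 3, 15, 36]
  queue [11, 21] -> pop 11, enqueue [none], visited so far: [33, 10, 48, 3, 15, 36, 11]
  queue [21] -> pop 21, enqueue [20, 24], visited so far: [33, 10, 48, 3, 15, 36, 11, 21]
  queue [20, 24] -> pop 20, enqueue [none], visited so far: [33, 10, 48, 3, 15, 36, 11, 21, 20]
  queue [24] -> pop 24, enqueue [none], visited so far: [33, 10, 48, 3, 15, 36, 11, 21, 20, 24]
Result: [33, 10, 48, 3, 15, 36, 11, 21, 20, 24]


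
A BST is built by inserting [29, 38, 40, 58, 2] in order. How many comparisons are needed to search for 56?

Search path for 56: 29 -> 38 -> 40 -> 58
Found: False
Comparisons: 4


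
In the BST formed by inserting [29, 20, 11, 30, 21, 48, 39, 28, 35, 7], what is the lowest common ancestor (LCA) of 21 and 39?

Tree insertion order: [29, 20, 11, 30, 21, 48, 39, 28, 35, 7]
Tree (level-order array): [29, 20, 30, 11, 21, None, 48, 7, None, None, 28, 39, None, None, None, None, None, 35]
In a BST, the LCA of p=21, q=39 is the first node v on the
root-to-leaf path with p <= v <= q (go left if both < v, right if both > v).
Walk from root:
  at 29: 21 <= 29 <= 39, this is the LCA
LCA = 29


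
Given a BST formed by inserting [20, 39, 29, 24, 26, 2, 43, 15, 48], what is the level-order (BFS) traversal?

Tree insertion order: [20, 39, 29, 24, 26, 2, 43, 15, 48]
Tree (level-order array): [20, 2, 39, None, 15, 29, 43, None, None, 24, None, None, 48, None, 26]
BFS from the root, enqueuing left then right child of each popped node:
  queue [20] -> pop 20, enqueue [2, 39], visited so far: [20]
  queue [2, 39] -> pop 2, enqueue [15], visited so far: [20, 2]
  queue [39, 15] -> pop 39, enqueue [29, 43], visited so far: [20, 2, 39]
  queue [15, 29, 43] -> pop 15, enqueue [none], visited so far: [20, 2, 39, 15]
  queue [29, 43] -> pop 29, enqueue [24], visited so far: [20, 2, 39, 15, 29]
  queue [43, 24] -> pop 43, enqueue [48], visited so far: [20, 2, 39, 15, 29, 43]
  queue [24, 48] -> pop 24, enqueue [26], visited so far: [20, 2, 39, 15, 29, 43, 24]
  queue [48, 26] -> pop 48, enqueue [none], visited so far: [20, 2, 39, 15, 29, 43, 24, 48]
  queue [26] -> pop 26, enqueue [none], visited so far: [20, 2, 39, 15, 29, 43, 24, 48, 26]
Result: [20, 2, 39, 15, 29, 43, 24, 48, 26]


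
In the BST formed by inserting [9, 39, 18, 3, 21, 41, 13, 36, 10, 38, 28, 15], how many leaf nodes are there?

Tree built from: [9, 39, 18, 3, 21, 41, 13, 36, 10, 38, 28, 15]
Tree (level-order array): [9, 3, 39, None, None, 18, 41, 13, 21, None, None, 10, 15, None, 36, None, None, None, None, 28, 38]
Rule: A leaf has 0 children.
Per-node child counts:
  node 9: 2 child(ren)
  node 3: 0 child(ren)
  node 39: 2 child(ren)
  node 18: 2 child(ren)
  node 13: 2 child(ren)
  node 10: 0 child(ren)
  node 15: 0 child(ren)
  node 21: 1 child(ren)
  node 36: 2 child(ren)
  node 28: 0 child(ren)
  node 38: 0 child(ren)
  node 41: 0 child(ren)
Matching nodes: [3, 10, 15, 28, 38, 41]
Count of leaf nodes: 6


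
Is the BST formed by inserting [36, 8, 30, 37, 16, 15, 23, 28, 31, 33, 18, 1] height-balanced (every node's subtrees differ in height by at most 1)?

Tree (level-order array): [36, 8, 37, 1, 30, None, None, None, None, 16, 31, 15, 23, None, 33, None, None, 18, 28]
Definition: a tree is height-balanced if, at every node, |h(left) - h(right)| <= 1 (empty subtree has height -1).
Bottom-up per-node check:
  node 1: h_left=-1, h_right=-1, diff=0 [OK], height=0
  node 15: h_left=-1, h_right=-1, diff=0 [OK], height=0
  node 18: h_left=-1, h_right=-1, diff=0 [OK], height=0
  node 28: h_left=-1, h_right=-1, diff=0 [OK], height=0
  node 23: h_left=0, h_right=0, diff=0 [OK], height=1
  node 16: h_left=0, h_right=1, diff=1 [OK], height=2
  node 33: h_left=-1, h_right=-1, diff=0 [OK], height=0
  node 31: h_left=-1, h_right=0, diff=1 [OK], height=1
  node 30: h_left=2, h_right=1, diff=1 [OK], height=3
  node 8: h_left=0, h_right=3, diff=3 [FAIL (|0-3|=3 > 1)], height=4
  node 37: h_left=-1, h_right=-1, diff=0 [OK], height=0
  node 36: h_left=4, h_right=0, diff=4 [FAIL (|4-0|=4 > 1)], height=5
Node 8 violates the condition: |0 - 3| = 3 > 1.
Result: Not balanced


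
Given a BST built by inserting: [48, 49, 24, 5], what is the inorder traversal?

Tree insertion order: [48, 49, 24, 5]
Tree (level-order array): [48, 24, 49, 5]
Inorder traversal: [5, 24, 48, 49]


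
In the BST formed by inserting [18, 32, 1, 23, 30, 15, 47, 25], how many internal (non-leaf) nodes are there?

Tree built from: [18, 32, 1, 23, 30, 15, 47, 25]
Tree (level-order array): [18, 1, 32, None, 15, 23, 47, None, None, None, 30, None, None, 25]
Rule: An internal node has at least one child.
Per-node child counts:
  node 18: 2 child(ren)
  node 1: 1 child(ren)
  node 15: 0 child(ren)
  node 32: 2 child(ren)
  node 23: 1 child(ren)
  node 30: 1 child(ren)
  node 25: 0 child(ren)
  node 47: 0 child(ren)
Matching nodes: [18, 1, 32, 23, 30]
Count of internal (non-leaf) nodes: 5


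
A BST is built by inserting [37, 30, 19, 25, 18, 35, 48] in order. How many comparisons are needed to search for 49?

Search path for 49: 37 -> 48
Found: False
Comparisons: 2


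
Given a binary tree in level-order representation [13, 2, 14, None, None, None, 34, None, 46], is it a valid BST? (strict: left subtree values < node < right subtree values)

Level-order array: [13, 2, 14, None, None, None, 34, None, 46]
Validate using subtree bounds (lo, hi): at each node, require lo < value < hi,
then recurse left with hi=value and right with lo=value.
Preorder trace (stopping at first violation):
  at node 13 with bounds (-inf, +inf): OK
  at node 2 with bounds (-inf, 13): OK
  at node 14 with bounds (13, +inf): OK
  at node 34 with bounds (14, +inf): OK
  at node 46 with bounds (34, +inf): OK
No violation found at any node.
Result: Valid BST


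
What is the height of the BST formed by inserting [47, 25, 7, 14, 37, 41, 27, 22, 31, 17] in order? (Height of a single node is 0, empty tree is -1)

Insertion order: [47, 25, 7, 14, 37, 41, 27, 22, 31, 17]
Tree (level-order array): [47, 25, None, 7, 37, None, 14, 27, 41, None, 22, None, 31, None, None, 17]
Compute height bottom-up (empty subtree = -1):
  height(17) = 1 + max(-1, -1) = 0
  height(22) = 1 + max(0, -1) = 1
  height(14) = 1 + max(-1, 1) = 2
  height(7) = 1 + max(-1, 2) = 3
  height(31) = 1 + max(-1, -1) = 0
  height(27) = 1 + max(-1, 0) = 1
  height(41) = 1 + max(-1, -1) = 0
  height(37) = 1 + max(1, 0) = 2
  height(25) = 1 + max(3, 2) = 4
  height(47) = 1 + max(4, -1) = 5
Height = 5


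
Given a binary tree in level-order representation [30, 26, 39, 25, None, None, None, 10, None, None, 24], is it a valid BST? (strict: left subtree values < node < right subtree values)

Level-order array: [30, 26, 39, 25, None, None, None, 10, None, None, 24]
Validate using subtree bounds (lo, hi): at each node, require lo < value < hi,
then recurse left with hi=value and right with lo=value.
Preorder trace (stopping at first violation):
  at node 30 with bounds (-inf, +inf): OK
  at node 26 with bounds (-inf, 30): OK
  at node 25 with bounds (-inf, 26): OK
  at node 10 with bounds (-inf, 25): OK
  at node 24 with bounds (10, 25): OK
  at node 39 with bounds (30, +inf): OK
No violation found at any node.
Result: Valid BST


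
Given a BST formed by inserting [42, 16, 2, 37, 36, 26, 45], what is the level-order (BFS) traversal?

Tree insertion order: [42, 16, 2, 37, 36, 26, 45]
Tree (level-order array): [42, 16, 45, 2, 37, None, None, None, None, 36, None, 26]
BFS from the root, enqueuing left then right child of each popped node:
  queue [42] -> pop 42, enqueue [16, 45], visited so far: [42]
  queue [16, 45] -> pop 16, enqueue [2, 37], visited so far: [42, 16]
  queue [45, 2, 37] -> pop 45, enqueue [none], visited so far: [42, 16, 45]
  queue [2, 37] -> pop 2, enqueue [none], visited so far: [42, 16, 45, 2]
  queue [37] -> pop 37, enqueue [36], visited so far: [42, 16, 45, 2, 37]
  queue [36] -> pop 36, enqueue [26], visited so far: [42, 16, 45, 2, 37, 36]
  queue [26] -> pop 26, enqueue [none], visited so far: [42, 16, 45, 2, 37, 36, 26]
Result: [42, 16, 45, 2, 37, 36, 26]


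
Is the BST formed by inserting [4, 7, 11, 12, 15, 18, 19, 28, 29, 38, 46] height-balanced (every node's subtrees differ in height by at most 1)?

Tree (level-order array): [4, None, 7, None, 11, None, 12, None, 15, None, 18, None, 19, None, 28, None, 29, None, 38, None, 46]
Definition: a tree is height-balanced if, at every node, |h(left) - h(right)| <= 1 (empty subtree has height -1).
Bottom-up per-node check:
  node 46: h_left=-1, h_right=-1, diff=0 [OK], height=0
  node 38: h_left=-1, h_right=0, diff=1 [OK], height=1
  node 29: h_left=-1, h_right=1, diff=2 [FAIL (|-1-1|=2 > 1)], height=2
  node 28: h_left=-1, h_right=2, diff=3 [FAIL (|-1-2|=3 > 1)], height=3
  node 19: h_left=-1, h_right=3, diff=4 [FAIL (|-1-3|=4 > 1)], height=4
  node 18: h_left=-1, h_right=4, diff=5 [FAIL (|-1-4|=5 > 1)], height=5
  node 15: h_left=-1, h_right=5, diff=6 [FAIL (|-1-5|=6 > 1)], height=6
  node 12: h_left=-1, h_right=6, diff=7 [FAIL (|-1-6|=7 > 1)], height=7
  node 11: h_left=-1, h_right=7, diff=8 [FAIL (|-1-7|=8 > 1)], height=8
  node 7: h_left=-1, h_right=8, diff=9 [FAIL (|-1-8|=9 > 1)], height=9
  node 4: h_left=-1, h_right=9, diff=10 [FAIL (|-1-9|=10 > 1)], height=10
Node 29 violates the condition: |-1 - 1| = 2 > 1.
Result: Not balanced


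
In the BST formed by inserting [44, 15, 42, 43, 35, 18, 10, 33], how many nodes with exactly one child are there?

Tree built from: [44, 15, 42, 43, 35, 18, 10, 33]
Tree (level-order array): [44, 15, None, 10, 42, None, None, 35, 43, 18, None, None, None, None, 33]
Rule: These are nodes with exactly 1 non-null child.
Per-node child counts:
  node 44: 1 child(ren)
  node 15: 2 child(ren)
  node 10: 0 child(ren)
  node 42: 2 child(ren)
  node 35: 1 child(ren)
  node 18: 1 child(ren)
  node 33: 0 child(ren)
  node 43: 0 child(ren)
Matching nodes: [44, 35, 18]
Count of nodes with exactly one child: 3


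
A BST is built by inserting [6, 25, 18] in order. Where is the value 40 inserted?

Starting tree (level order): [6, None, 25, 18]
Insertion path: 6 -> 25
Result: insert 40 as right child of 25
Final tree (level order): [6, None, 25, 18, 40]


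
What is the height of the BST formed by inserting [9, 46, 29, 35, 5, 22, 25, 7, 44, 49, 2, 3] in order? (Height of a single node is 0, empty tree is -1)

Insertion order: [9, 46, 29, 35, 5, 22, 25, 7, 44, 49, 2, 3]
Tree (level-order array): [9, 5, 46, 2, 7, 29, 49, None, 3, None, None, 22, 35, None, None, None, None, None, 25, None, 44]
Compute height bottom-up (empty subtree = -1):
  height(3) = 1 + max(-1, -1) = 0
  height(2) = 1 + max(-1, 0) = 1
  height(7) = 1 + max(-1, -1) = 0
  height(5) = 1 + max(1, 0) = 2
  height(25) = 1 + max(-1, -1) = 0
  height(22) = 1 + max(-1, 0) = 1
  height(44) = 1 + max(-1, -1) = 0
  height(35) = 1 + max(-1, 0) = 1
  height(29) = 1 + max(1, 1) = 2
  height(49) = 1 + max(-1, -1) = 0
  height(46) = 1 + max(2, 0) = 3
  height(9) = 1 + max(2, 3) = 4
Height = 4
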